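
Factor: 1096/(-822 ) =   -  2^2*3^( - 1) = - 4/3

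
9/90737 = 9/90737=0.00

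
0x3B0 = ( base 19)2BD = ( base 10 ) 944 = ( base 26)1a8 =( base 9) 1258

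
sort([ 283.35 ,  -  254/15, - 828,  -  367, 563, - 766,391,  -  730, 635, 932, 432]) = [ - 828 , - 766, - 730, - 367,-254/15 , 283.35 , 391, 432, 563, 635, 932 ] 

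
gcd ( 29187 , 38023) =47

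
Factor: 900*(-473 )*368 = - 2^6*3^2*5^2 *11^1*23^1*43^1 = - 156657600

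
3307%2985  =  322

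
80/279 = 80/279 = 0.29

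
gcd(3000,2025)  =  75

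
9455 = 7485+1970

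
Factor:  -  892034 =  - 2^1*11^1*13^1*3119^1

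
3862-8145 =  - 4283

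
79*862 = 68098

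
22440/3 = 7480 =7480.00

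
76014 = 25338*3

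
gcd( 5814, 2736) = 342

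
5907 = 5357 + 550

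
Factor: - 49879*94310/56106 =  - 3^( -3)*5^1*31^1*1039^( - 1 )*1609^1 * 9431^1= - 2352044245/28053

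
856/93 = 9 + 19/93 = 9.20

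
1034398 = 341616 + 692782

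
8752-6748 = 2004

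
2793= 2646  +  147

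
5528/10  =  552 + 4/5 = 552.80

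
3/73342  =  3/73342 = 0.00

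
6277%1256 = 1253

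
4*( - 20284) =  - 81136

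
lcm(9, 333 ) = 333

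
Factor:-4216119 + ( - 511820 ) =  - 4727939 = - 4727939^1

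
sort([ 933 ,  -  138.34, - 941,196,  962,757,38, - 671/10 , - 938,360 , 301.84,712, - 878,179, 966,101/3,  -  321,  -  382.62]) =[ - 941, - 938, - 878, - 382.62, - 321,  -  138.34 , - 671/10 , 101/3,38, 179, 196, 301.84, 360,  712,757,933,962,966 ] 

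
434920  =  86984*5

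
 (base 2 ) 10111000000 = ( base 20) 3DC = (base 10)1472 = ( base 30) 1J2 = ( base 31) 1gf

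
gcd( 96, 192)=96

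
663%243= 177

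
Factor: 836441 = 23^1*41^1 * 887^1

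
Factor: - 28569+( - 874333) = - 2^1*7^1*11^2*13^1*41^1=- 902902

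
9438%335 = 58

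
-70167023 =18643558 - 88810581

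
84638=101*838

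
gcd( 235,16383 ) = 1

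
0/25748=0  =  0.00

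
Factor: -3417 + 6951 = 3534 = 2^1*3^1*19^1* 31^1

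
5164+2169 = 7333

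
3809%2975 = 834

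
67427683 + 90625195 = 158052878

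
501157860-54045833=447112027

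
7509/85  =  88 + 29/85 = 88.34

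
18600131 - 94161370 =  - 75561239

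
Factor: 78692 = 2^2*103^1*191^1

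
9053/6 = 1508 + 5/6 = 1508.83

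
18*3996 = 71928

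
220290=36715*6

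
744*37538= 27928272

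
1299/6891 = 433/2297 = 0.19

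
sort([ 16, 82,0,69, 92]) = [ 0,16,69,82 , 92]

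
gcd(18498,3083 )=3083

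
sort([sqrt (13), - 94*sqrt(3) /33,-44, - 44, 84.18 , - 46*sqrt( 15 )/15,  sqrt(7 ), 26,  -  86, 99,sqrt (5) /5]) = [ - 86,  -  44, - 44, - 46 * sqrt( 15 ) /15, - 94*sqrt( 3) /33, sqrt( 5 )/5,sqrt (7),  sqrt (13 ),26,84.18 , 99] 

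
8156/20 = 407+4/5= 407.80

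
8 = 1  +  7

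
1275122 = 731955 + 543167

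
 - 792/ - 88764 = 66/7397  =  0.01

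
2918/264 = 1459/132 = 11.05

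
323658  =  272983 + 50675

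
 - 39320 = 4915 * ( - 8)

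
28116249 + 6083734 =34199983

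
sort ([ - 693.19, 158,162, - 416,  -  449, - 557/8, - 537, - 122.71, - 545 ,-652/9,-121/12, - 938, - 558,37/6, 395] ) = [-938, - 693.19, - 558 , - 545, - 537, - 449, -416, - 122.71, - 652/9, - 557/8, - 121/12, 37/6,158,162 , 395]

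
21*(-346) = -7266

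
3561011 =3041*1171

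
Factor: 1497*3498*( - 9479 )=- 2^1  *  3^2 *11^1*53^1*499^1*9479^1 = - 49636840374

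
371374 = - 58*(  -  6403)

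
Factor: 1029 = 3^1*7^3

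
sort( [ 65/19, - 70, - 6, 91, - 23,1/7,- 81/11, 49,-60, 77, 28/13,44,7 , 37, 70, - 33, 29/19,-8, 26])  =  [ - 70, - 60,-33 ,-23, - 8, - 81/11, - 6, 1/7, 29/19 , 28/13, 65/19,7, 26, 37, 44 , 49,  70, 77, 91 ]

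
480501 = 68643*7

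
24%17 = 7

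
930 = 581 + 349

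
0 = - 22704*0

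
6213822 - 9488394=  - 3274572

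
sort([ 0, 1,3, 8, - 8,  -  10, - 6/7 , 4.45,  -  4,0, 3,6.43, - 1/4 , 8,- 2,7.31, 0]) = [-10,  -  8,  -  4, - 2, - 6/7, - 1/4,0,  0 , 0, 1, 3, 3,4.45, 6.43, 7.31, 8,8] 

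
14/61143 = 14/61143 =0.00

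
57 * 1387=79059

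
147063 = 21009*7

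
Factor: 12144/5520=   11/5 = 5^(  -  1 ) *11^1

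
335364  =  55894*6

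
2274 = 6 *379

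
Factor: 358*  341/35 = 2^1*5^( - 1) * 7^(-1 )*11^1*31^1  *  179^1 = 122078/35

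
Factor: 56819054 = 2^1*2999^1 * 9473^1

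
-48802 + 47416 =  - 1386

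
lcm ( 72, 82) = 2952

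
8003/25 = 320 + 3/25= 320.12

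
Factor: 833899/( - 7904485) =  - 5^( - 1)*11^1*41^1*43^2*1580897^(-1) 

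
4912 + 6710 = 11622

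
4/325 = 4/325 = 0.01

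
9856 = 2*4928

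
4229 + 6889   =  11118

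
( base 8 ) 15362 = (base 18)1354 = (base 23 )D0L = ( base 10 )6898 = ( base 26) A58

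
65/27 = 65/27 = 2.41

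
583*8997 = 5245251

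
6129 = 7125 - 996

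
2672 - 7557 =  - 4885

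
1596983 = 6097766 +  - 4500783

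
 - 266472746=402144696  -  668617442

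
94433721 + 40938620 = 135372341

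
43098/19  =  43098/19 = 2268.32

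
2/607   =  2/607 =0.00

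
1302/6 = 217 = 217.00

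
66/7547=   66/7547 = 0.01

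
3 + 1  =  4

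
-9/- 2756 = 9/2756 = 0.00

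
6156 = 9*684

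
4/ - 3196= - 1/799 = - 0.00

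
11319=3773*3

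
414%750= 414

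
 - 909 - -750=-159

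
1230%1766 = 1230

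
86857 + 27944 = 114801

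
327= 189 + 138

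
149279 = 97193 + 52086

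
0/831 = 0 = 0.00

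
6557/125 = 52 + 57/125 = 52.46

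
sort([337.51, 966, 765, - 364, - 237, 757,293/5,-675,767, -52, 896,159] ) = [ - 675, - 364, - 237, - 52,293/5,159 , 337.51,757, 765,767,896,966 ]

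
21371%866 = 587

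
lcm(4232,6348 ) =12696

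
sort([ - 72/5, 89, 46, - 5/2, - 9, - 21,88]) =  [ -21, - 72/5, - 9, - 5/2, 46,88, 89] 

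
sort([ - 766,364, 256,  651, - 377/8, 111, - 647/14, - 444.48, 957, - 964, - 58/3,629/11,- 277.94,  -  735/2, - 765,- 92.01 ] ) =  [ - 964, - 766, - 765, - 444.48, - 735/2, - 277.94,-92.01, - 377/8, - 647/14, - 58/3,  629/11, 111,256, 364,651 , 957]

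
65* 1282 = 83330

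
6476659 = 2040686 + 4435973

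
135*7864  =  1061640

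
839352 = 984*853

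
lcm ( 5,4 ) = 20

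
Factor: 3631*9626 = 34952006 =2^1*3631^1 *4813^1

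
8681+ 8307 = 16988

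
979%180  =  79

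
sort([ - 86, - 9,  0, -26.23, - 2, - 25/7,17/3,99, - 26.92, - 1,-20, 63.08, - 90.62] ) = [ - 90.62, - 86, - 26.92, - 26.23, - 20, - 9, - 25/7, - 2, - 1,0, 17/3,63.08, 99]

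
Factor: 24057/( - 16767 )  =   - 33/23  =  - 3^1* 11^1 * 23^ (-1)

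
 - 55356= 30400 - 85756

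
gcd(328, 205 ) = 41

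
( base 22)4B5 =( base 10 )2183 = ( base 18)6d5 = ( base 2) 100010000111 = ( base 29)2H8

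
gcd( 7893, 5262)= 2631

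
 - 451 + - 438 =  - 889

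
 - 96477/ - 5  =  19295 + 2/5 =19295.40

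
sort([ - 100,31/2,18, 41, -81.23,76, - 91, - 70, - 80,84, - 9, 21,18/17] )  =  [ - 100, - 91, - 81.23, - 80, - 70, - 9, 18/17,31/2, 18,21,41, 76, 84]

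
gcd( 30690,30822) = 66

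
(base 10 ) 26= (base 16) 1a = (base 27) q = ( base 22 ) 14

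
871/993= 871/993 = 0.88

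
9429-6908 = 2521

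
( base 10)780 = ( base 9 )1056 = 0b1100001100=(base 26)140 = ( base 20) 1J0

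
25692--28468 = 54160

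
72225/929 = 72225/929 = 77.74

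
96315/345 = 279 + 4/23 = 279.17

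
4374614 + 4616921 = 8991535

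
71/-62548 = -1 + 62477/62548 = -0.00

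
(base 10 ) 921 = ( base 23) 1H1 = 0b1110011001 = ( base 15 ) 416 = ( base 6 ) 4133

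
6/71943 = 2/23981 = 0.00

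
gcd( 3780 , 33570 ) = 90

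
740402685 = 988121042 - 247718357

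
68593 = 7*9799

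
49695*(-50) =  - 2484750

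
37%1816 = 37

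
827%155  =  52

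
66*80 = 5280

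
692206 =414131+278075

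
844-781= 63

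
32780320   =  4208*7790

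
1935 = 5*387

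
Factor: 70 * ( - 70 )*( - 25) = 2^2*5^4 * 7^2 = 122500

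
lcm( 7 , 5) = 35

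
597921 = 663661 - 65740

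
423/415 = 423/415 = 1.02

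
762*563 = 429006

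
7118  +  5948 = 13066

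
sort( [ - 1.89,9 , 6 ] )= [-1.89, 6,9 ] 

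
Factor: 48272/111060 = 2^2*3^( - 2)*5^(  -  1 )*7^1*431^1 *617^ ( - 1) =12068/27765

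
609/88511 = 609/88511= 0.01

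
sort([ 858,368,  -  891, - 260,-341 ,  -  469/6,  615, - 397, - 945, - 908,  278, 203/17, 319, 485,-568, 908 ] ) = [- 945, - 908, - 891 ,-568,- 397,-341,-260, - 469/6, 203/17,  278, 319,368 , 485,615, 858,908 ] 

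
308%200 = 108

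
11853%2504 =1837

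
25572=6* 4262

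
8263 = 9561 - 1298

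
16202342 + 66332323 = 82534665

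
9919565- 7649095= 2270470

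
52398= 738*71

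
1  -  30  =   - 29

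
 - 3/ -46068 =1/15356 = 0.00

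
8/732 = 2/183 =0.01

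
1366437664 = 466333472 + 900104192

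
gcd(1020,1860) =60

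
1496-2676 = - 1180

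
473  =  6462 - 5989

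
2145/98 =2145/98 = 21.89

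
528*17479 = 9228912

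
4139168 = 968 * 4276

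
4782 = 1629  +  3153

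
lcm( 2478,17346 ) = 17346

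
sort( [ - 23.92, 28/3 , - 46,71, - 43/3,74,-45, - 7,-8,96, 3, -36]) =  [ -46, -45, - 36, - 23.92, -43/3, - 8, - 7,3, 28/3, 71, 74, 96 ] 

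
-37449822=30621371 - 68071193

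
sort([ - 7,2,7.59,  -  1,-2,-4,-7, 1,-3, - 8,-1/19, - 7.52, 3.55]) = [  -  8, - 7.52 ,- 7, -7, - 4, - 3, - 2, - 1,-1/19, 1, 2,3.55, 7.59 ] 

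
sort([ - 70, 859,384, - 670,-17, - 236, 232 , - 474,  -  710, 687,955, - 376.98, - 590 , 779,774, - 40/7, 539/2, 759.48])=[ - 710 , - 670, - 590, - 474, - 376.98, - 236,-70, - 17, -40/7, 232, 539/2, 384, 687,  759.48,  774, 779, 859 , 955]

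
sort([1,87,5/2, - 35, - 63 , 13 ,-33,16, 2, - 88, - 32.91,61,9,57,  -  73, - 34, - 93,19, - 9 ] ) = [ - 93, - 88,  -  73 , - 63,-35,- 34, - 33,- 32.91,-9,1,2, 5/2, 9 , 13, 16, 19,57, 61, 87 ]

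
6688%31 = 23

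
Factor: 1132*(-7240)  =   - 8195680 = -  2^5 * 5^1*181^1*283^1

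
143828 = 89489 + 54339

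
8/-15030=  - 4/7515 = - 0.00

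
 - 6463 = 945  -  7408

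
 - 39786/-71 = 560+26/71 = 560.37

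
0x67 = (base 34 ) 31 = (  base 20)53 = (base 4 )1213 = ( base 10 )103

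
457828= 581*788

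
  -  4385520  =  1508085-5893605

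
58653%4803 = 1017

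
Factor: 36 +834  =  870 =2^1 * 3^1*5^1*29^1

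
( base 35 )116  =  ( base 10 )1266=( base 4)103302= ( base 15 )596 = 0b10011110010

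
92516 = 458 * 202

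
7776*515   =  4004640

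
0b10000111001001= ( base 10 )8649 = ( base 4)2013021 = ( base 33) 7V3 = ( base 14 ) 321b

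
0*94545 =0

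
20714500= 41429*500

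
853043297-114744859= 738298438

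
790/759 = 1 + 31/759 = 1.04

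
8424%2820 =2784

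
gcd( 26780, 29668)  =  4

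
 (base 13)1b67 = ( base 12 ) 2491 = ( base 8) 10055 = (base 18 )ce1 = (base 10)4141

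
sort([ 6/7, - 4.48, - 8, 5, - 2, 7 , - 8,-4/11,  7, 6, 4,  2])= [ -8 , - 8,  -  4.48 , - 2, - 4/11,6/7 , 2, 4,5,6 , 7,7]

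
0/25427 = 0 = 0.00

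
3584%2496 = 1088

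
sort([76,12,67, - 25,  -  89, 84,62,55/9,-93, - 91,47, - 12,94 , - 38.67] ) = [ - 93, - 91, - 89, -38.67, - 25,  -  12, 55/9,12,47,62,67,76, 84, 94 ]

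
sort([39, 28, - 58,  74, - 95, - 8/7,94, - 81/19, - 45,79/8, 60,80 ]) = [ - 95, - 58, - 45, - 81/19, - 8/7, 79/8,28, 39,60, 74, 80, 94]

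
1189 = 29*41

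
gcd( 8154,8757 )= 9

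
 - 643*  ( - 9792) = 6296256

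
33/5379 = 1/163 = 0.01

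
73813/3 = 73813/3 = 24604.33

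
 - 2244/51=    - 44 = - 44.00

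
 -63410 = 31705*(-2 )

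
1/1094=1/1094 = 0.00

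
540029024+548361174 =1088390198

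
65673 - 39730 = 25943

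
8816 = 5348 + 3468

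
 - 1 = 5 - 6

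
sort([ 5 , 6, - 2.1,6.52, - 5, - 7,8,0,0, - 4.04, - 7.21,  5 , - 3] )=[ - 7.21, - 7, - 5,-4.04, - 3, - 2.1,0,0, 5,5,6,6.52, 8 ]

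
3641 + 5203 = 8844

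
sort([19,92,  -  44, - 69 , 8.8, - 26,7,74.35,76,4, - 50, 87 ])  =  [-69,-50,-44, - 26,4, 7 , 8.8,19, 74.35, 76,87, 92]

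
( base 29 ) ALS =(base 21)kah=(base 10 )9047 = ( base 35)7dh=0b10001101010111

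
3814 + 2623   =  6437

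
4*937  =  3748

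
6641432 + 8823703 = 15465135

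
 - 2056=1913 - 3969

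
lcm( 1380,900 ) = 20700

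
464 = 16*29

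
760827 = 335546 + 425281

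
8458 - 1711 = 6747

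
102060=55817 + 46243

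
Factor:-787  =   - 787^1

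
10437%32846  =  10437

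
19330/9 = 19330/9 = 2147.78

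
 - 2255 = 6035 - 8290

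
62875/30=2095 + 5/6  =  2095.83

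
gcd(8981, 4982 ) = 1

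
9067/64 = 141 +43/64 = 141.67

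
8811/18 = 979/2 = 489.50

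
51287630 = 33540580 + 17747050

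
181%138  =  43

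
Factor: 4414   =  2^1 * 2207^1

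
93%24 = 21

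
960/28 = 34+ 2/7 = 34.29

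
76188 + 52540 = 128728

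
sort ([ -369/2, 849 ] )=[- 369/2, 849] 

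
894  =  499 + 395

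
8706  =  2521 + 6185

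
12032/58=6016/29 = 207.45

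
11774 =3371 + 8403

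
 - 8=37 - 45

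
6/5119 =6/5119=0.00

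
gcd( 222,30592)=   2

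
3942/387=10 + 8/43 = 10.19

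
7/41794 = 7/41794= 0.00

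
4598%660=638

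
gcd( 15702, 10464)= 6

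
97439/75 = 1299 + 14/75 = 1299.19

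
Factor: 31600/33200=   79^1*83^ ( - 1 )= 79/83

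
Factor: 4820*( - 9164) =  - 2^4*5^1*29^1  *  79^1 *241^1 = -  44170480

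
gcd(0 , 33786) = 33786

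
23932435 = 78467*305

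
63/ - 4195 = - 63/4195=- 0.02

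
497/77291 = 497/77291 = 0.01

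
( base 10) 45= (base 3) 1200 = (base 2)101101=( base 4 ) 231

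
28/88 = 7/22   =  0.32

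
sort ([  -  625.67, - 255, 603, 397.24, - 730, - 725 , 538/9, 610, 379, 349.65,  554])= [ - 730, - 725, - 625.67,-255, 538/9, 349.65, 379, 397.24,554,603, 610] 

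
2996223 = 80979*37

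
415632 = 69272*6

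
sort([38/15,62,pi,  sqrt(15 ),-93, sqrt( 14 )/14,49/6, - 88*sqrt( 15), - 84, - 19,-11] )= [ - 88*sqrt( 15 ), - 93,  -  84, - 19, - 11, sqrt(14 ) /14,38/15,pi,sqrt ( 15), 49/6,62 ]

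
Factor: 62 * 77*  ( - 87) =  - 2^1*3^1* 7^1*11^1*29^1* 31^1  =  - 415338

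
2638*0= 0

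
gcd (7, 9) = 1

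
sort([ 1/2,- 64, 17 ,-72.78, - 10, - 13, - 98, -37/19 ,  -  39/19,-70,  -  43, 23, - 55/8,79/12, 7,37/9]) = [-98, - 72.78,- 70, - 64, - 43, - 13,  -  10,- 55/8, - 39/19,-37/19,  1/2 , 37/9,79/12,7, 17,  23]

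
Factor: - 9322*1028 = - 9583016 =- 2^3*59^1*79^1*257^1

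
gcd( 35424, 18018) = 18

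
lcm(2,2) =2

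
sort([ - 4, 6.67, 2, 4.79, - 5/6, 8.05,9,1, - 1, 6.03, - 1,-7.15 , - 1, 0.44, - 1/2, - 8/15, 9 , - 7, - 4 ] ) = [ - 7.15, - 7,-4, - 4, - 1, - 1, - 1, - 5/6, - 8/15, - 1/2,  0.44,1,2, 4.79, 6.03, 6.67,8.05, 9, 9 ] 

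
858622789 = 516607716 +342015073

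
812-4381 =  - 3569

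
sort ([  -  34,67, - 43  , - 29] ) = [ - 43, - 34,  -  29,  67 ]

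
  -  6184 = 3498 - 9682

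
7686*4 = 30744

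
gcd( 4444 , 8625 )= 1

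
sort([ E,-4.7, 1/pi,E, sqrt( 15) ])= [ -4.7, 1/pi,E, E, sqrt(15 ) ]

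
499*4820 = 2405180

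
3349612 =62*54026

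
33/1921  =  33/1921 = 0.02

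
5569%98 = 81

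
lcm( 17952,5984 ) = 17952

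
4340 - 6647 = -2307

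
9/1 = 9= 9.00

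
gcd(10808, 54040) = 10808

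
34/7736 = 17/3868  =  0.00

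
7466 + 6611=14077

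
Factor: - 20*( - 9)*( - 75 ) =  - 2^2*3^3*5^3 =- 13500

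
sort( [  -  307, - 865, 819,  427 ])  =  [ - 865, - 307,427, 819 ] 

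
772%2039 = 772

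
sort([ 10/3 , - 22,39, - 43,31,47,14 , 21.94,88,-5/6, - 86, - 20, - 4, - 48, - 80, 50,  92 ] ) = [  -  86, - 80, - 48, - 43, - 22, -20 , - 4, - 5/6, 10/3 , 14 , 21.94,31, 39, 47,50,88  ,  92 ] 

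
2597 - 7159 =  - 4562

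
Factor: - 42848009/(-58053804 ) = 2^( - 2)*3^( - 1 )*53^1*109^1*7417^1*4837817^ (- 1 ) 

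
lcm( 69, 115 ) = 345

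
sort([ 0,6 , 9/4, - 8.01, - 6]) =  [- 8.01, - 6, 0, 9/4,  6 ]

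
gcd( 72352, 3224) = 8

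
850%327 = 196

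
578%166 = 80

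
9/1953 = 1/217= 0.00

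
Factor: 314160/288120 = 374/343 = 2^1*7^( - 3)*11^1*17^1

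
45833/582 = 45833/582  =  78.75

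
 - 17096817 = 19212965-36309782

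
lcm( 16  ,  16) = 16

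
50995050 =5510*9255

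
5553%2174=1205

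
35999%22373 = 13626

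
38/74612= 19/37306 = 0.00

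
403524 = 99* 4076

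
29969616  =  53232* 563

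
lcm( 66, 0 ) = 0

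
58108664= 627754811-569646147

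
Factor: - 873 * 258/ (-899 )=225234/899 = 2^1  *3^3*29^( - 1)*31^( - 1 ) * 43^1*97^1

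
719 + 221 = 940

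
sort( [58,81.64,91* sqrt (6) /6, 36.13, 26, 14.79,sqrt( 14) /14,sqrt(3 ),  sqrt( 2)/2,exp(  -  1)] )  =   [sqrt(14)/14,  exp( - 1 ), sqrt( 2 )/2, sqrt( 3),14.79, 26, 36.13,91*sqrt( 6 )/6, 58, 81.64]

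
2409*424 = 1021416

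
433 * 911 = 394463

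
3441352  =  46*74812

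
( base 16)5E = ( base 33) 2S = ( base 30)34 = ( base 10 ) 94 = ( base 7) 163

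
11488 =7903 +3585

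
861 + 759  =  1620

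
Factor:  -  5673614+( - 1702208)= - 7375822  =  - 2^1*3687911^1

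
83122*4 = 332488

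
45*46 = 2070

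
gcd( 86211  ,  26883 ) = 927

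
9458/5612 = 4729/2806=1.69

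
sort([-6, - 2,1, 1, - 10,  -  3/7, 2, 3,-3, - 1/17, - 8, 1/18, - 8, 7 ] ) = [ - 10, -8, - 8, - 6,  -  3, - 2, - 3/7, - 1/17  ,  1/18, 1,1, 2,3, 7 ] 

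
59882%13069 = 7606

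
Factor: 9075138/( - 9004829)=-2^1*3^1 * 37^1 * 40879^1*9004829^( - 1) 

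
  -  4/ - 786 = 2/393 = 0.01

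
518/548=259/274 =0.95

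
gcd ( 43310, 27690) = 710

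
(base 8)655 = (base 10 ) 429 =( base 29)en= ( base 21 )k9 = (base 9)526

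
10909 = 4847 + 6062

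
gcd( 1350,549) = 9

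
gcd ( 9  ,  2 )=1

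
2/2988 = 1/1494=0.00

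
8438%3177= 2084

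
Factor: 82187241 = 3^1 *27395747^1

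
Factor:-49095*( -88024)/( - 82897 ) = -4321538280/82897 = - 2^3*3^2*5^1 * 19^( - 1) * 1091^1*4363^( - 1) * 11003^1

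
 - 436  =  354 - 790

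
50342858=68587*734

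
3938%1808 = 322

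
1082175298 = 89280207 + 992895091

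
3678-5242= -1564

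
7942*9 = 71478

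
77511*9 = 697599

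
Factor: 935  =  5^1*11^1*17^1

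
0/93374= 0 = 0.00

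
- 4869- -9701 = 4832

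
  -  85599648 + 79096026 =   -  6503622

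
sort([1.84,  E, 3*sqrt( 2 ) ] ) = [1.84, E, 3*sqrt( 2)]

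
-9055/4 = -9055/4  =  - 2263.75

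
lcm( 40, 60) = 120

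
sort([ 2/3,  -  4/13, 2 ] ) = [ -4/13,2/3 , 2]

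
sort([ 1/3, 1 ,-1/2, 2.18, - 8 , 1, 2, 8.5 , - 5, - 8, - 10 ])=[ - 10,-8, - 8 , - 5, - 1/2,1/3,1, 1,2,2.18, 8.5 ]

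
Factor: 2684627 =11^3* 2017^1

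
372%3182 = 372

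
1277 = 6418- 5141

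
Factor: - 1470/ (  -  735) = 2 = 2^1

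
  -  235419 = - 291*809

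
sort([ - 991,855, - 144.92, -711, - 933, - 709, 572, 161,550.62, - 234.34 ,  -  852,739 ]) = [ - 991, - 933, - 852, - 711,  -  709, - 234.34,-144.92, 161,550.62,572,  739,855] 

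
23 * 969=22287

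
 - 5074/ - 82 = 61 +36/41 = 61.88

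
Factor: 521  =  521^1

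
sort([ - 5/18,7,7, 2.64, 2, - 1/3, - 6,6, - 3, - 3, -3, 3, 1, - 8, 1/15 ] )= [ - 8, - 6,- 3, - 3, - 3, - 1/3, - 5/18 , 1/15,  1,2 , 2.64,  3, 6,7,7] 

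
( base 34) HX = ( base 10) 611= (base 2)1001100011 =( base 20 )1ab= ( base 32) j3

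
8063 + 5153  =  13216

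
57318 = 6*9553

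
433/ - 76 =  - 6 + 23/76 = -  5.70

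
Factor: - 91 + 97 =2^1*3^1 = 6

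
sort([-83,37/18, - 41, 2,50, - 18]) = [ -83, - 41, - 18,2,37/18, 50] 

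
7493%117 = 5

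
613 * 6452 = 3955076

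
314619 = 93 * 3383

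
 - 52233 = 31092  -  83325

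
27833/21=1325 +8/21 =1325.38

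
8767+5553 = 14320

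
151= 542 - 391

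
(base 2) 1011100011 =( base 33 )MD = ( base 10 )739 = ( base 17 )298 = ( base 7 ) 2104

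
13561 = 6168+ 7393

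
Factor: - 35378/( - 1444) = 2^(-1)*  7^2  =  49/2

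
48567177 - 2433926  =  46133251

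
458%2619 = 458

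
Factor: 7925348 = 2^2*1981337^1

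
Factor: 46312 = 2^3*7^1*827^1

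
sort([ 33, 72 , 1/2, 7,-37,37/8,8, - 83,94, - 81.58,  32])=[ - 83, - 81.58, - 37, 1/2,  37/8, 7, 8, 32,33, 72 , 94]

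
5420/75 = 72 + 4/15 = 72.27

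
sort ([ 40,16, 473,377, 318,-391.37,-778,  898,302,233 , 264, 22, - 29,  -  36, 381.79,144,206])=[ - 778,  -  391.37, - 36, - 29,  16 , 22, 40,  144, 206, 233, 264,302,318,377,  381.79,473, 898]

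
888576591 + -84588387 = 803988204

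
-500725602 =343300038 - 844025640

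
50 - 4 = 46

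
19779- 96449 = -76670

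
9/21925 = 9/21925 = 0.00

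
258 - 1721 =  - 1463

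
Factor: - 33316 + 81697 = 48381 = 3^1*16127^1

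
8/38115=8/38115 = 0.00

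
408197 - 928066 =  - 519869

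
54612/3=18204  =  18204.00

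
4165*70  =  291550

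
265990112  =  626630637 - 360640525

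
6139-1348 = 4791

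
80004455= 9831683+70172772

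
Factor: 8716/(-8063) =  - 2^2 * 11^( - 1 )*733^(- 1) * 2179^1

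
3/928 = 3/928 = 0.00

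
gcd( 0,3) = 3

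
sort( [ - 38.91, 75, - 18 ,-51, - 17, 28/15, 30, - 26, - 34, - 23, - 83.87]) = [-83.87, - 51, - 38.91, - 34,-26, - 23, - 18, - 17,28/15,  30, 75]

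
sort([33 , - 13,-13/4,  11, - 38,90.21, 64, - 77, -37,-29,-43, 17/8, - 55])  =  [ - 77 ,-55,-43, - 38, - 37,  -  29, - 13,-13/4, 17/8,11,33, 64,90.21] 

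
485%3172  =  485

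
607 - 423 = 184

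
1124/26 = 562/13 = 43.23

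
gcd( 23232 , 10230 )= 66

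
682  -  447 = 235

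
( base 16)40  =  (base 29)26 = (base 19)37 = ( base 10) 64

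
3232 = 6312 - 3080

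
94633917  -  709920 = 93923997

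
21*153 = 3213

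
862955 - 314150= 548805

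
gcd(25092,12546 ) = 12546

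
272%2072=272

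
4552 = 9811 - 5259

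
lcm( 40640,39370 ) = 1259840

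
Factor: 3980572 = 2^2*233^1*4271^1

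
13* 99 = 1287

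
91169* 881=80319889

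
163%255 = 163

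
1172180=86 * 13630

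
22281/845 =22281/845 = 26.37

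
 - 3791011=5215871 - 9006882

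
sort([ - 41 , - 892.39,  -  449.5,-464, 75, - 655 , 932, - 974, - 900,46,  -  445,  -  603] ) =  [ - 974, - 900,  -  892.39  , - 655,-603, - 464, - 449.5, -445, - 41 , 46 , 75,932]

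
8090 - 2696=5394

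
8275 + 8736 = 17011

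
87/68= 87/68 = 1.28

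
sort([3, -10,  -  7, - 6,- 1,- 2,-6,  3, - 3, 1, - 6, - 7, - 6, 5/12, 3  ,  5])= [ - 10, - 7, - 7,  -  6,- 6,-6, - 6, - 3, - 2, - 1, 5/12, 1,3 , 3,3,5 ]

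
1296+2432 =3728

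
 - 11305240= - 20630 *548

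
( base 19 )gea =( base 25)9H2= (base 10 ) 6052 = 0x17a4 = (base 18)10C4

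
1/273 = 1/273 = 0.00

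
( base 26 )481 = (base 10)2913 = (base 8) 5541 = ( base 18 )8HF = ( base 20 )75d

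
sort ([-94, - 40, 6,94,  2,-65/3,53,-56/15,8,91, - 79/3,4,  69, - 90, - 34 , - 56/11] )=[ - 94, - 90,  -  40,  -  34,  -  79/3, - 65/3, - 56/11, - 56/15, 2 , 4,  6,8, 53,69,91,94 ]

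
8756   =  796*11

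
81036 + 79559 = 160595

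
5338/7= 762 + 4/7=762.57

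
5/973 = 5/973 = 0.01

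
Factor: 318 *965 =306870 = 2^1*3^1*5^1* 53^1*193^1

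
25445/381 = 66  +  299/381 = 66.78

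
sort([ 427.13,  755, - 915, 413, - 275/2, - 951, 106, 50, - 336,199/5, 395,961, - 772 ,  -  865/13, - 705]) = [ - 951, - 915, - 772, - 705, - 336, - 275/2, - 865/13, 199/5,  50,106, 395, 413, 427.13 , 755 , 961]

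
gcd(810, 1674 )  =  54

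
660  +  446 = 1106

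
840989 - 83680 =757309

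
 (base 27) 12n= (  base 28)10m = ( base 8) 1446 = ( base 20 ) 206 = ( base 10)806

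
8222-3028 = 5194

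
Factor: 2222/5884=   1111/2942 = 2^( - 1)*11^1 * 101^1*1471^ ( - 1 )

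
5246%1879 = 1488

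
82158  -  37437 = 44721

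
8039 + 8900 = 16939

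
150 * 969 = 145350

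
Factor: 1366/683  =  2^1 = 2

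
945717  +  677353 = 1623070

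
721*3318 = 2392278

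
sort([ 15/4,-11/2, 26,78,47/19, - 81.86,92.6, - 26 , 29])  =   [ - 81.86, - 26, - 11/2, 47/19, 15/4, 26,29, 78, 92.6]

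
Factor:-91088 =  - 2^4*5693^1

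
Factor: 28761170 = 2^1*5^1*  2876117^1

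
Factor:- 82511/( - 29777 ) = 7501/2707  =  13^1*577^1*2707^( - 1)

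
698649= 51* 13699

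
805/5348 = 115/764 = 0.15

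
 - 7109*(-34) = 241706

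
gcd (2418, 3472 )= 62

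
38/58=19/29 = 0.66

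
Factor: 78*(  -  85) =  - 2^1*3^1*5^1*13^1*17^1 = - 6630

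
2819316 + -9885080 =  - 7065764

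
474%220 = 34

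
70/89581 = 70/89581 = 0.00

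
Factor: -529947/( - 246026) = 909/422 = 2^( - 1) * 3^2 *101^1*211^( - 1)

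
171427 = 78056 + 93371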